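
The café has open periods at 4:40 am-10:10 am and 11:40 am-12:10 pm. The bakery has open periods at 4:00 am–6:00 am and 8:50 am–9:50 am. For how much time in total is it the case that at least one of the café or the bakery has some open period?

6 h 40 min

A ∪ B = 4:00 am–10:10 am, 11:40 am–12:10 pm.
Total: 6 h 10 min + 30 min = 6 h 40 min.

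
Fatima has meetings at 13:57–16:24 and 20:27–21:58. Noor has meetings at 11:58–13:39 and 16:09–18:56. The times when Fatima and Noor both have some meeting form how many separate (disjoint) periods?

A ∩ B = 16:09–16:24.
That is 1 disjoint piece.

1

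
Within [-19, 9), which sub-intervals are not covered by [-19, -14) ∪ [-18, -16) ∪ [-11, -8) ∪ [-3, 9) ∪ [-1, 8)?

[-14, -11) ∪ [-8, -3)

The merged coverage is [-19, -14), [-11, -8), [-3, 9).
Uncovered inside [-19, 9): [-14, -11), [-8, -3).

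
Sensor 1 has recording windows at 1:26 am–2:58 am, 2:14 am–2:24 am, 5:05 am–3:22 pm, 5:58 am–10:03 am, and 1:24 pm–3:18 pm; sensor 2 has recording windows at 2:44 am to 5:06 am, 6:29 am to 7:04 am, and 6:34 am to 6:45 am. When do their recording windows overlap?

A, merged: 1:26 am–2:58 am, 5:05 am–3:22 pm.
B, merged: 2:44 am–5:06 am, 6:29 am–7:04 am.
1:26 am–2:58 am ∩ B → 2:44 am–2:58 am.
5:05 am–3:22 pm ∩ B → 5:05 am–5:06 am, 6:29 am–7:04 am.

2:44 am–2:58 am, 5:05 am–5:06 am, 6:29 am–7:04 am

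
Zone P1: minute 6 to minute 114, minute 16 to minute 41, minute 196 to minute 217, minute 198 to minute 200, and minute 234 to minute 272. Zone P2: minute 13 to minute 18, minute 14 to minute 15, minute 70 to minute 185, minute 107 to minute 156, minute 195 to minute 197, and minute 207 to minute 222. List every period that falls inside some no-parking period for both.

Merge the first list: minute 6 to minute 114, minute 196 to minute 217, minute 234 to minute 272.
Merge the second list: minute 13 to minute 18, minute 70 to minute 185, minute 195 to minute 197, minute 207 to minute 222.
minute 6 to minute 114 ∩ B → minute 13 to minute 18, minute 70 to minute 114.
minute 196 to minute 217 ∩ B → minute 196 to minute 197, minute 207 to minute 217.
minute 234 to minute 272 meets no B interval.

minute 13 to minute 18, minute 70 to minute 114, minute 196 to minute 197, minute 207 to minute 217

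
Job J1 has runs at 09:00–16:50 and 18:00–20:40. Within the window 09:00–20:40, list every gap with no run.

16:50–18:00

The merged coverage is 09:00–16:50, 18:00–20:40.
Gaps within 09:00–20:40: 16:50–18:00.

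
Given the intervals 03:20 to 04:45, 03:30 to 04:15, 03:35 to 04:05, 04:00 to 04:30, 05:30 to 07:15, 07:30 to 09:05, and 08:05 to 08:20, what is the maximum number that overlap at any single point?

4

Walk the sorted start/end points keeping a running depth.
The depth first hits 4 at 04:00.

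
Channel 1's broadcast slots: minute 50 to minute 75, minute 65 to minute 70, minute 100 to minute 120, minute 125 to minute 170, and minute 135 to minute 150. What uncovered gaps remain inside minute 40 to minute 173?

After merging, the occupied span is minute 50 to minute 75, minute 100 to minute 120, minute 125 to minute 170.
Uncovered inside minute 40 to minute 173: minute 40 to minute 50, minute 75 to minute 100, minute 120 to minute 125, minute 170 to minute 173.

minute 40 to minute 50, minute 75 to minute 100, minute 120 to minute 125, minute 170 to minute 173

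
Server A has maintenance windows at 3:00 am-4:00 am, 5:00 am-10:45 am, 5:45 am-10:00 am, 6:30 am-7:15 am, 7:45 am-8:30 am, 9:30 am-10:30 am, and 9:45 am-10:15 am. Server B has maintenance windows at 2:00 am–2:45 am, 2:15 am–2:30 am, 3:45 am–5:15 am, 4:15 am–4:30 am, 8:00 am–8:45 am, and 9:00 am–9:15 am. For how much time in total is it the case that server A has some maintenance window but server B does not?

5 h 15 min

Merge the first list: 3:00 am–4:00 am, 5:00 am–10:45 am.
Merge the second list: 2:00 am–2:45 am, 3:45 am–5:15 am, 8:00 am–8:45 am, 9:00 am–9:15 am.
A \ B = 3:00 am–3:45 am, 5:15 am–8:00 am, 8:45 am–9:00 am, 9:15 am–10:45 am.
Total: 45 min + 2 h 45 min + 15 min + 1 h 30 min = 5 h 15 min.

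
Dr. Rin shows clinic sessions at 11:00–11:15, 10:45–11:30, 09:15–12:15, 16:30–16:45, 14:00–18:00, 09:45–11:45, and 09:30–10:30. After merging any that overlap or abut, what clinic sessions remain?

Sort by start: 09:15-12:15, 09:30-10:30, 09:45-11:45, 10:45-11:30, 11:00-11:15, 14:00-18:00, 16:30-16:45.
09:30-10:30 overlaps/touches 09:15-12:15 → extend to 09:15-12:15.
09:45-11:45 overlaps/touches 09:15-12:15 → extend to 09:15-12:15.
10:45-11:30 overlaps/touches 09:15-12:15 → extend to 09:15-12:15.
11:00-11:15 overlaps/touches 09:15-12:15 → extend to 09:15-12:15.
14:00-18:00 is disjoint → start new block.
16:30-16:45 overlaps/touches 14:00-18:00 → extend to 14:00-18:00.

09:15-12:15, 14:00-18:00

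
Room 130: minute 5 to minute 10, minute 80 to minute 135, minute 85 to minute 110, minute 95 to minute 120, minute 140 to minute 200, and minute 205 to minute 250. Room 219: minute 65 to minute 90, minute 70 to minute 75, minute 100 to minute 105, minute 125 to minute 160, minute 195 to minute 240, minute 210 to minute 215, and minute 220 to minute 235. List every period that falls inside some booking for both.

minute 80 to minute 90, minute 100 to minute 105, minute 125 to minute 135, minute 140 to minute 160, minute 195 to minute 200, minute 205 to minute 240

A, merged: minute 5 to minute 10, minute 80 to minute 135, minute 140 to minute 200, minute 205 to minute 250.
B, merged: minute 65 to minute 90, minute 100 to minute 105, minute 125 to minute 160, minute 195 to minute 240.
minute 5 to minute 10: no overlap with the second set.
minute 80 to minute 135 meets the second set on minute 80 to minute 90, minute 100 to minute 105, minute 125 to minute 135.
minute 140 to minute 200 meets the second set on minute 140 to minute 160, minute 195 to minute 200.
minute 205 to minute 250 meets the second set on minute 205 to minute 240.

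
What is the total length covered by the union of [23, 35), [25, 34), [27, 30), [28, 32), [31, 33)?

12

Merged: [23, 35).
Length: 12.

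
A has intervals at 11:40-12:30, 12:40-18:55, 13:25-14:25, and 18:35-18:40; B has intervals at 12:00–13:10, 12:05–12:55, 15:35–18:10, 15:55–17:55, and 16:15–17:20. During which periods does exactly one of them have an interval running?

First set merges to 11:40–12:30, 12:40–18:55.
Second set merges to 12:00–13:10, 15:35–18:10.
Only in the first: 11:40–12:00, 13:10–15:35, 18:10–18:55.
Only in the second: 12:30–12:40.
Together these are the periods covered by exactly one.

11:40–12:00, 12:30–12:40, 13:10–15:35, 18:10–18:55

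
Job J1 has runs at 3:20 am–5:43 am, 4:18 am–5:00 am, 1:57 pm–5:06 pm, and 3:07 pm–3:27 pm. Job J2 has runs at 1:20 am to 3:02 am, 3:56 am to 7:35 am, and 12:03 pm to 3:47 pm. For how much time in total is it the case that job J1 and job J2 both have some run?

Merge the first list: 3:20 am–5:43 am, 1:57 pm–5:06 pm.
A ∩ B = 3:56 am–5:43 am, 1:57 pm–3:47 pm.
Total: 1 h 47 min + 1 h 50 min = 3 h 37 min.

3 h 37 min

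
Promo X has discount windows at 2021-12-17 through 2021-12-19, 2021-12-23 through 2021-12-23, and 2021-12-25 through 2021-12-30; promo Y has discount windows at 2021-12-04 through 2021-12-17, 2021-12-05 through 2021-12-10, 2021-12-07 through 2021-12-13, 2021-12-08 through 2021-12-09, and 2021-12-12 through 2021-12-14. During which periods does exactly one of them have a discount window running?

2021-12-04 through 2021-12-16, 2021-12-18 through 2021-12-19, 2021-12-23 through 2021-12-23, 2021-12-25 through 2021-12-30

Second set merges to 2021-12-04 through 2021-12-17.
A but not B: 2021-12-18 through 2021-12-19, 2021-12-23 through 2021-12-23, 2021-12-25 through 2021-12-30.
B but not A: 2021-12-04 through 2021-12-16.
Combining gives A △ B.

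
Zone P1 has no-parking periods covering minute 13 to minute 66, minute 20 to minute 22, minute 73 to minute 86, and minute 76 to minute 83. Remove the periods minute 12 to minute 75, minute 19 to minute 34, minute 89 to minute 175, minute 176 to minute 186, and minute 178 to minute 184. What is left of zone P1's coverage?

First set merges to minute 13 to minute 66, minute 73 to minute 86.
Second set merges to minute 12 to minute 75, minute 89 to minute 175, minute 176 to minute 186.
minute 13 to minute 66 lies entirely inside B → drops out.
minute 73 to minute 86 with B removed leaves minute 75 to minute 86.

minute 75 to minute 86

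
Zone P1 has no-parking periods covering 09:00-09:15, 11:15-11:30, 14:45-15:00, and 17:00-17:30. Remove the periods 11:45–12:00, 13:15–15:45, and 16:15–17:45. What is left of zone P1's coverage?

09:00-09:15: nothing removed.
11:15-11:30: nothing removed.
14:45-15:00: entirely removed.
17:00-17:30: entirely removed.

09:00-09:15, 11:15-11:30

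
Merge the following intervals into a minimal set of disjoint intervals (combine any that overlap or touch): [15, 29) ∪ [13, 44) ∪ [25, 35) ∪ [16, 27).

[13, 44)

Sort by start: [13, 44), [15, 29), [16, 27), [25, 35).
[15, 29) overlaps/touches [13, 44) → extend to [13, 44).
[16, 27) overlaps/touches [13, 44) → extend to [13, 44).
[25, 35) overlaps/touches [13, 44) → extend to [13, 44).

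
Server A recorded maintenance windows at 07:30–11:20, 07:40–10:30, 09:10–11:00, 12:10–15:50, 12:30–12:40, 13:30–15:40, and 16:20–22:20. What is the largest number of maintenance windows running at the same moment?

Sweep endpoints in order; track running count of active intervals.
Peak of 3 reached at 09:10.

3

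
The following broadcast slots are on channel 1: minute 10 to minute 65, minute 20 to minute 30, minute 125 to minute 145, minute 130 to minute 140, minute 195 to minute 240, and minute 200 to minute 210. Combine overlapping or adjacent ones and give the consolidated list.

minute 20 to minute 30 overlaps/touches minute 10 to minute 65 → extend to minute 10 to minute 65.
minute 125 to minute 145 is disjoint → start new block.
minute 130 to minute 140 overlaps/touches minute 125 to minute 145 → extend to minute 125 to minute 145.
minute 195 to minute 240 is disjoint → start new block.
minute 200 to minute 210 overlaps/touches minute 195 to minute 240 → extend to minute 195 to minute 240.

minute 10 to minute 65, minute 125 to minute 145, minute 195 to minute 240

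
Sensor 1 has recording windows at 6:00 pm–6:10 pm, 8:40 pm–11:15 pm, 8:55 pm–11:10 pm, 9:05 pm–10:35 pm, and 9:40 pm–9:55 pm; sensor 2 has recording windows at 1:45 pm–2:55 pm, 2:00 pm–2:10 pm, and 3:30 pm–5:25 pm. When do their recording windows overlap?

Merge the first list: 6:00 pm-6:10 pm, 8:40 pm-11:15 pm.
Merge the second list: 1:45 pm-2:55 pm, 3:30 pm-5:25 pm.
6:00 pm-6:10 pm falls entirely outside B.
8:40 pm-11:15 pm falls entirely outside B.
No overlap.

none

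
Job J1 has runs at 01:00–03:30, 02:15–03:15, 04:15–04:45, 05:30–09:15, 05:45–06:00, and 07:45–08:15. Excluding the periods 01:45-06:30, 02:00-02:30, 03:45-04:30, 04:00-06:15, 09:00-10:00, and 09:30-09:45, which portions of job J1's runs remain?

01:00–01:45, 06:30–09:00

Merge the first list: 01:00–03:30, 04:15–04:45, 05:30–09:15.
Merge the second list: 01:45–06:30, 09:00–10:00.
01:00–03:30 minus B → 01:00–01:45.
04:15–04:45: fully covered by B → removed.
05:30–09:15 minus B → 06:30–09:00.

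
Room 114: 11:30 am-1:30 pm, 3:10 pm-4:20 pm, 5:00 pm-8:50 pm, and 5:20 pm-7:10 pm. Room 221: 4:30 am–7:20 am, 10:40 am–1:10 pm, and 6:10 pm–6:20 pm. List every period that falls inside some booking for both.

Merge the first list: 11:30 am–1:30 pm, 3:10 pm–4:20 pm, 5:00 pm–8:50 pm.
11:30 am–1:30 pm ∩ B → 11:30 am–1:10 pm.
3:10 pm–4:20 pm meets no B interval.
5:00 pm–8:50 pm ∩ B → 6:10 pm–6:20 pm.

11:30 am–1:10 pm, 6:10 pm–6:20 pm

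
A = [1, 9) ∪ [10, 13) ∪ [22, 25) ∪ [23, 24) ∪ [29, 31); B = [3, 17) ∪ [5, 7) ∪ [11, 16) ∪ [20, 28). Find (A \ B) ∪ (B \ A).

A, merged: [1, 9), [10, 13), [22, 25), [29, 31).
B, merged: [3, 17), [20, 28).
A but not B: [1, 3), [29, 31).
B but not A: [9, 10), [13, 17), [20, 22), [25, 28).
Combining gives A △ B.

[1, 3) ∪ [9, 10) ∪ [13, 17) ∪ [20, 22) ∪ [25, 28) ∪ [29, 31)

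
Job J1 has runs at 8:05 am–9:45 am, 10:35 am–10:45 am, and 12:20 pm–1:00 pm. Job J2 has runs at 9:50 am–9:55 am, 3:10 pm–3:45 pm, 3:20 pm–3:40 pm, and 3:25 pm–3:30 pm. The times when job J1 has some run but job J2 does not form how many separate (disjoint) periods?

3

Second set merges to 9:50 am–9:55 am, 3:10 pm–3:45 pm.
A \ B = 8:05 am–9:45 am, 10:35 am–10:45 am, 12:20 pm–1:00 pm.
That is 3 disjoint pieces.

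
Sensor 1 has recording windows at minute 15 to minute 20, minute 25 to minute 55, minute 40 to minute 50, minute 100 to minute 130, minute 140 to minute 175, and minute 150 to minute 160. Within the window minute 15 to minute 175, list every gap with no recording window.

The merged coverage is minute 15 to minute 20, minute 25 to minute 55, minute 100 to minute 130, minute 140 to minute 175.
Gaps within minute 15 to minute 175: minute 20 to minute 25, minute 55 to minute 100, minute 130 to minute 140.

minute 20 to minute 25, minute 55 to minute 100, minute 130 to minute 140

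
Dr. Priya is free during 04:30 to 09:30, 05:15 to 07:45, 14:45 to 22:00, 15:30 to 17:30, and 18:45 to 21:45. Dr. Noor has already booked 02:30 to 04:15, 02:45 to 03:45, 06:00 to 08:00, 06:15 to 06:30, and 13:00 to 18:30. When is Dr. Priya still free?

04:30–06:00, 08:00–09:30, 18:30–22:00

A, merged: 04:30–09:30, 14:45–22:00.
B, merged: 02:30–04:15, 06:00–08:00, 13:00–18:30.
04:30–09:30 \ B = 04:30–06:00, 08:00–09:30.
14:45–22:00 \ B = 18:30–22:00.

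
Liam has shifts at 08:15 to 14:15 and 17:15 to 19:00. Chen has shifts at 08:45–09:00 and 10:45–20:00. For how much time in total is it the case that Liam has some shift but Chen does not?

2 h 15 min

A \ B = 08:15–08:45, 09:00–10:45.
Total: 30 min + 1 h 45 min = 2 h 15 min.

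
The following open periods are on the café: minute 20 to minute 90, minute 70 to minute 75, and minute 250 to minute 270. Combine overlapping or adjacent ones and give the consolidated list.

minute 70 to minute 75 overlaps/touches minute 20 to minute 90 → extend to minute 20 to minute 90.
minute 250 to minute 270 is disjoint → start new block.

minute 20 to minute 90, minute 250 to minute 270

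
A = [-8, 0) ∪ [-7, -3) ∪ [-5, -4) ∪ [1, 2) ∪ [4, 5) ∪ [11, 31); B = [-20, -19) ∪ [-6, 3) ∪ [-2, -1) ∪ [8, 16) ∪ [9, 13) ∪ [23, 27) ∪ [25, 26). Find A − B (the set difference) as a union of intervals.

Merge the first list: [-8, 0), [1, 2), [4, 5), [11, 31).
Merge the second list: [-20, -19), [-6, 3), [8, 16), [23, 27).
[-8, 0) with B removed leaves [-8, -6).
[1, 2) lies entirely inside B → drops out.
[4, 5) is untouched.
[11, 31) with B removed leaves [16, 23), [27, 31).

[-8, -6) ∪ [4, 5) ∪ [16, 23) ∪ [27, 31)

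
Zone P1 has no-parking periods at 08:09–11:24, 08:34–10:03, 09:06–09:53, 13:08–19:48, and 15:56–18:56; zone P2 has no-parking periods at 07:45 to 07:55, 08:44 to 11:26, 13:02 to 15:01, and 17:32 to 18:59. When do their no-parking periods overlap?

A, merged: 08:09-11:24, 13:08-19:48.
08:09-11:24 overlaps B on 08:44-11:24.
13:08-19:48 overlaps B on 13:08-15:01, 17:32-18:59.

08:44-11:24, 13:08-15:01, 17:32-18:59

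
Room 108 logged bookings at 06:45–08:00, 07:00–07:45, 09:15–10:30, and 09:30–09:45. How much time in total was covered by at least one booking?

2 h 30 min

Merged: 06:45–08:00, 09:15–10:30.
Lengths: 1 h 15 min + 1 h 15 min = 2 h 30 min.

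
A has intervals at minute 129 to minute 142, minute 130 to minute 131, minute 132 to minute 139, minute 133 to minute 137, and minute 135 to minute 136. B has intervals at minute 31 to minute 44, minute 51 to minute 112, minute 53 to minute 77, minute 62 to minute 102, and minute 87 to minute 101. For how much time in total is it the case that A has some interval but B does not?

Merge the first list: minute 129 to minute 142.
Merge the second list: minute 31 to minute 44, minute 51 to minute 112.
A \ B = minute 129 to minute 142.
Total: 13 minutes.

13 minutes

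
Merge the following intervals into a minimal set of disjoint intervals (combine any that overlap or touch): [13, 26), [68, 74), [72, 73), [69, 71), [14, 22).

Sort by start: [13, 26), [14, 22), [68, 74), [69, 71), [72, 73).
[14, 22) overlaps/touches [13, 26) → extend to [13, 26).
[68, 74) is disjoint → start new block.
[69, 71) overlaps/touches [68, 74) → extend to [68, 74).
[72, 73) overlaps/touches [68, 74) → extend to [68, 74).

[13, 26) ∪ [68, 74)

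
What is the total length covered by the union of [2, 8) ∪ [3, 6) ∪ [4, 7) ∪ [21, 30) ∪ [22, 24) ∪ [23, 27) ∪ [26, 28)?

Merged: [2, 8), [21, 30).
Lengths: 6 + 9 = 15.

15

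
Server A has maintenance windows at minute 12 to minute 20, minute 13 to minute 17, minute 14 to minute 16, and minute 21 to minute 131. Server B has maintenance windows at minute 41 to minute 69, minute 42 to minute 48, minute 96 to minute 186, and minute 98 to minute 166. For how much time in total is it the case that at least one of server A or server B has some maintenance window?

173 minutes

First set merges to minute 12 to minute 20, minute 21 to minute 131.
Second set merges to minute 41 to minute 69, minute 96 to minute 186.
A ∪ B = minute 12 to minute 20, minute 21 to minute 186.
Total: 8 minutes + 165 minutes = 173 minutes.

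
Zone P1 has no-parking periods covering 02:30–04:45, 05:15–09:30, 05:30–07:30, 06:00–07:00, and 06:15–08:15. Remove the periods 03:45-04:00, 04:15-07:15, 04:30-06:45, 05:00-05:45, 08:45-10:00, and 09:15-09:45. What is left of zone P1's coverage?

First set merges to 02:30–04:45, 05:15–09:30.
Second set merges to 03:45–04:00, 04:15–07:15, 08:45–10:00.
02:30–04:45 \ B = 02:30–03:45, 04:00–04:15.
05:15–09:30 \ B = 07:15–08:45.

02:30–03:45, 04:00–04:15, 07:15–08:45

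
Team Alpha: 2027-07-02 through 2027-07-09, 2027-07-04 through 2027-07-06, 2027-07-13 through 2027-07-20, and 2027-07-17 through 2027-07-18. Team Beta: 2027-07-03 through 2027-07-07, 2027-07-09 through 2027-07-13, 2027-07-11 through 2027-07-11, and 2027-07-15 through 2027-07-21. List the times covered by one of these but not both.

First set merges to 2027-07-02 through 2027-07-09, 2027-07-13 through 2027-07-20.
Second set merges to 2027-07-03 through 2027-07-07, 2027-07-09 through 2027-07-13, 2027-07-15 through 2027-07-21.
A \ B = 2027-07-02 through 2027-07-02, 2027-07-08 through 2027-07-08, 2027-07-14 through 2027-07-14.
B \ A = 2027-07-10 through 2027-07-12, 2027-07-21 through 2027-07-21.
Union of the two gives the symmetric difference.

2027-07-02 through 2027-07-02, 2027-07-08 through 2027-07-08, 2027-07-10 through 2027-07-12, 2027-07-14 through 2027-07-14, 2027-07-21 through 2027-07-21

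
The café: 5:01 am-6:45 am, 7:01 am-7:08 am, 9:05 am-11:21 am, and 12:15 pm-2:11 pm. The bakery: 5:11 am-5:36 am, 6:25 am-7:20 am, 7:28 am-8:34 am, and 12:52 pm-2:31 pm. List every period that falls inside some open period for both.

5:11 am–5:36 am, 6:25 am–6:45 am, 7:01 am–7:08 am, 12:52 pm–2:11 pm

5:01 am–6:45 am overlaps B on 5:11 am–5:36 am, 6:25 am–6:45 am.
7:01 am–7:08 am overlaps B on 7:01 am–7:08 am.
9:05 am–11:21 am falls entirely outside B.
12:15 pm–2:11 pm overlaps B on 12:52 pm–2:11 pm.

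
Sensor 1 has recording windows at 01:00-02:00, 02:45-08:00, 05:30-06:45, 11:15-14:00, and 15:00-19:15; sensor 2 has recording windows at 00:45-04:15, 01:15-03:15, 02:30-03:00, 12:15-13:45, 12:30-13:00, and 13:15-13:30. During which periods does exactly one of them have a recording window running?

00:45-01:00, 02:00-02:45, 04:15-08:00, 11:15-12:15, 13:45-14:00, 15:00-19:15

First set merges to 01:00-02:00, 02:45-08:00, 11:15-14:00, 15:00-19:15.
Second set merges to 00:45-04:15, 12:15-13:45.
A but not B: 04:15-08:00, 11:15-12:15, 13:45-14:00, 15:00-19:15.
B but not A: 00:45-01:00, 02:00-02:45.
Combining gives A △ B.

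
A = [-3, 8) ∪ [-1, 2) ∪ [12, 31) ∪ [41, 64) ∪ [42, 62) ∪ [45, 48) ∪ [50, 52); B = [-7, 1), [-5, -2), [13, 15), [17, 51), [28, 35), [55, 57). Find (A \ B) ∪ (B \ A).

A, merged: [-3, 8), [12, 31), [41, 64).
B, merged: [-7, 1), [13, 15), [17, 51), [55, 57).
Only in the first: [1, 8), [12, 13), [15, 17), [51, 55), [57, 64).
Only in the second: [-7, -3), [31, 41).
Together these are the periods covered by exactly one.

[-7, -3) ∪ [1, 8) ∪ [12, 13) ∪ [15, 17) ∪ [31, 41) ∪ [51, 55) ∪ [57, 64)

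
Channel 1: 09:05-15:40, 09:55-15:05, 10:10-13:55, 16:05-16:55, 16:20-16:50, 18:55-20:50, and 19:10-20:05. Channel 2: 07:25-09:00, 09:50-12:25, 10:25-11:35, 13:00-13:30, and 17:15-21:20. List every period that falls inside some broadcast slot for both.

09:50–12:25, 13:00–13:30, 18:55–20:50

First set merges to 09:05–15:40, 16:05–16:55, 18:55–20:50.
Second set merges to 07:25–09:00, 09:50–12:25, 13:00–13:30, 17:15–21:20.
09:05–15:40 overlaps B on 09:50–12:25, 13:00–13:30.
16:05–16:55 falls entirely outside B.
18:55–20:50 overlaps B on 18:55–20:50.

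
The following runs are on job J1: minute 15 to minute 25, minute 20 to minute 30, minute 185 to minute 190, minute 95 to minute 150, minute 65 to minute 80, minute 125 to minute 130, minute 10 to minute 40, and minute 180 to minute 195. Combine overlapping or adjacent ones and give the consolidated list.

Sort by start: minute 10 to minute 40, minute 15 to minute 25, minute 20 to minute 30, minute 65 to minute 80, minute 95 to minute 150, minute 125 to minute 130, minute 180 to minute 195, minute 185 to minute 190.
minute 15 to minute 25 overlaps/touches minute 10 to minute 40 → extend to minute 10 to minute 40.
minute 20 to minute 30 overlaps/touches minute 10 to minute 40 → extend to minute 10 to minute 40.
minute 65 to minute 80 is disjoint → start new block.
minute 95 to minute 150 is disjoint → start new block.
minute 125 to minute 130 overlaps/touches minute 95 to minute 150 → extend to minute 95 to minute 150.
minute 180 to minute 195 is disjoint → start new block.
minute 185 to minute 190 overlaps/touches minute 180 to minute 195 → extend to minute 180 to minute 195.

minute 10 to minute 40, minute 65 to minute 80, minute 95 to minute 150, minute 180 to minute 195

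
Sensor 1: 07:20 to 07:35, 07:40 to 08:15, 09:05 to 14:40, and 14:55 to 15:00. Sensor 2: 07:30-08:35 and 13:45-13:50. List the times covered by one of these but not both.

07:20–07:30, 07:35–07:40, 08:15–08:35, 09:05–13:45, 13:50–14:40, 14:55–15:00

A but not B: 07:20–07:30, 09:05–13:45, 13:50–14:40, 14:55–15:00.
B but not A: 07:35–07:40, 08:15–08:35.
Combining gives A △ B.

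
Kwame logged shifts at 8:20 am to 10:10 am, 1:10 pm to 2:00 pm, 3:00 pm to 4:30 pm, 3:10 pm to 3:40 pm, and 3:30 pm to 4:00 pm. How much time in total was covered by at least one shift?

4 h 10 min

Merged: 8:20 am–10:10 am, 1:10 pm–2:00 pm, 3:00 pm–4:30 pm.
Lengths: 1 h 50 min + 50 min + 1 h 30 min = 4 h 10 min.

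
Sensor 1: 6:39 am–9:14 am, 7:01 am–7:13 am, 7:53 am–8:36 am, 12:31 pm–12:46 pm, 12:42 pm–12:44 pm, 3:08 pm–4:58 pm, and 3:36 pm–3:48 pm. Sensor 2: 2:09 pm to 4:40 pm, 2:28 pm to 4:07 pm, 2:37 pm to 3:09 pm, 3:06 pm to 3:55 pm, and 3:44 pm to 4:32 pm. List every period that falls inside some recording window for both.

3:08 pm–4:40 pm

Merge the first list: 6:39 am–9:14 am, 12:31 pm–12:46 pm, 3:08 pm–4:58 pm.
Merge the second list: 2:09 pm–4:40 pm.
6:39 am–9:14 am falls entirely outside B.
12:31 pm–12:46 pm falls entirely outside B.
3:08 pm–4:58 pm overlaps B on 3:08 pm–4:40 pm.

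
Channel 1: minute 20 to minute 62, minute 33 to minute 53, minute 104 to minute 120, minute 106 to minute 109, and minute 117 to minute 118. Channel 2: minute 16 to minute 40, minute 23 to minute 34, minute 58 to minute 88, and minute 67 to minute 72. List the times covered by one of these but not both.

First set merges to minute 20 to minute 62, minute 104 to minute 120.
Second set merges to minute 16 to minute 40, minute 58 to minute 88.
A but not B: minute 40 to minute 58, minute 104 to minute 120.
B but not A: minute 16 to minute 20, minute 62 to minute 88.
Combining gives A △ B.

minute 16 to minute 20, minute 40 to minute 58, minute 62 to minute 88, minute 104 to minute 120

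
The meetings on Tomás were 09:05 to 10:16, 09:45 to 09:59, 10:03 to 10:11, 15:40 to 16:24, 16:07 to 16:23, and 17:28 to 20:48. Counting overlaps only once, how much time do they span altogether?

Merged: 09:05–10:16, 15:40–16:24, 17:28–20:48.
Lengths: 1 h 11 min + 44 min + 3 h 20 min = 5 h 15 min.

5 h 15 min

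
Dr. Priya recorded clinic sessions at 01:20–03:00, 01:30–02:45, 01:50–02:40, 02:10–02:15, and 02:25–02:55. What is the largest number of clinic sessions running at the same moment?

At 02:10, 4 of the intervals are simultaneously active.
No point has more.

4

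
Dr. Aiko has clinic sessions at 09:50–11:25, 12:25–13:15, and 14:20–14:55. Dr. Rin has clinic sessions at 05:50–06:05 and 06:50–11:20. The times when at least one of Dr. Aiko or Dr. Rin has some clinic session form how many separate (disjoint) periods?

4

A ∪ B = 05:50–06:05, 06:50–11:25, 12:25–13:15, 14:20–14:55.
That is 4 disjoint pieces.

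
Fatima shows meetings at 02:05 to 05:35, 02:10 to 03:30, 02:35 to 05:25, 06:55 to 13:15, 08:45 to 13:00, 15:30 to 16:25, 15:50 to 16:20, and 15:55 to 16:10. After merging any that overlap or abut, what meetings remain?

02:05-05:35, 06:55-13:15, 15:30-16:25

02:10-03:30 overlaps/touches 02:05-05:35 → extend to 02:05-05:35.
02:35-05:25 overlaps/touches 02:05-05:35 → extend to 02:05-05:35.
06:55-13:15 is disjoint → start new block.
08:45-13:00 overlaps/touches 06:55-13:15 → extend to 06:55-13:15.
15:30-16:25 is disjoint → start new block.
15:50-16:20 overlaps/touches 15:30-16:25 → extend to 15:30-16:25.
15:55-16:10 overlaps/touches 15:30-16:25 → extend to 15:30-16:25.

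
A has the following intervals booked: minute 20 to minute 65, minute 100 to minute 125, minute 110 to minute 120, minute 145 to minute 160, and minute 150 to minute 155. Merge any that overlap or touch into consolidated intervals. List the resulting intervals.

minute 100 to minute 125 is disjoint → start new block.
minute 110 to minute 120 overlaps/touches minute 100 to minute 125 → extend to minute 100 to minute 125.
minute 145 to minute 160 is disjoint → start new block.
minute 150 to minute 155 overlaps/touches minute 145 to minute 160 → extend to minute 145 to minute 160.

minute 20 to minute 65, minute 100 to minute 125, minute 145 to minute 160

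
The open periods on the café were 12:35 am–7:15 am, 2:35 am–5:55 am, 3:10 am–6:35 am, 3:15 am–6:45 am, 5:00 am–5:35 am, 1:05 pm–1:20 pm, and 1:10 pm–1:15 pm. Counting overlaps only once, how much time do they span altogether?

6 h 55 min

Merged: 12:35 am–7:15 am, 1:05 pm–1:20 pm.
Lengths: 6 h 40 min + 15 min = 6 h 55 min.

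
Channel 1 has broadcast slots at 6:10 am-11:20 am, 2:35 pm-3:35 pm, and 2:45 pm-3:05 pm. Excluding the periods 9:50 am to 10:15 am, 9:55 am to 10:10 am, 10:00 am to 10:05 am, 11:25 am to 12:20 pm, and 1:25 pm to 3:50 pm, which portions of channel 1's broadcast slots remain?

6:10 am-9:50 am, 10:15 am-11:20 am

A, merged: 6:10 am-11:20 am, 2:35 pm-3:35 pm.
B, merged: 9:50 am-10:15 am, 11:25 am-12:20 pm, 1:25 pm-3:50 pm.
6:10 am-11:20 am with B removed leaves 6:10 am-9:50 am, 10:15 am-11:20 am.
2:35 pm-3:35 pm lies entirely inside B → drops out.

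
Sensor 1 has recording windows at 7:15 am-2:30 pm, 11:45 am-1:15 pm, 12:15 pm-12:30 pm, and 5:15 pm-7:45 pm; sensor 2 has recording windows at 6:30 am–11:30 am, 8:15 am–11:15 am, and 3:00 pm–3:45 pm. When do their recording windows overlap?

A, merged: 7:15 am–2:30 pm, 5:15 pm–7:45 pm.
B, merged: 6:30 am–11:30 am, 3:00 pm–3:45 pm.
7:15 am–2:30 pm overlaps B on 7:15 am–11:30 am.
5:15 pm–7:45 pm falls entirely outside B.

7:15 am–11:30 am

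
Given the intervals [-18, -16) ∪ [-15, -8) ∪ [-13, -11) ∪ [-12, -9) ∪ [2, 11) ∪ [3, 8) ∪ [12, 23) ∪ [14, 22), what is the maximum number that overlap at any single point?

Sweep endpoints in order; track running count of active intervals.
Peak of 3 reached at -12.

3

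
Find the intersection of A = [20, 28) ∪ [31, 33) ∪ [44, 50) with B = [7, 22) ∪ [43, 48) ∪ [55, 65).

[20, 28) overlaps B on [20, 22).
[31, 33) falls entirely outside B.
[44, 50) overlaps B on [44, 48).

[20, 22) ∪ [44, 48)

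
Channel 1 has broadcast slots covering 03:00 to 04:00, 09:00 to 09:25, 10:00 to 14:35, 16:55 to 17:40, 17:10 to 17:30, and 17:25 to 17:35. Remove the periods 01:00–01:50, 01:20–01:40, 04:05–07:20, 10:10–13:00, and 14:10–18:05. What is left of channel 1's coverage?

A, merged: 03:00–04:00, 09:00–09:25, 10:00–14:35, 16:55–17:40.
B, merged: 01:00–01:50, 04:05–07:20, 10:10–13:00, 14:10–18:05.
03:00–04:00: no B overlap → unchanged.
09:00–09:25: no B overlap → unchanged.
10:00–14:35 minus B → 10:00–10:10, 13:00–14:10.
16:55–17:40: fully covered by B → removed.

03:00–04:00, 09:00–09:25, 10:00–10:10, 13:00–14:10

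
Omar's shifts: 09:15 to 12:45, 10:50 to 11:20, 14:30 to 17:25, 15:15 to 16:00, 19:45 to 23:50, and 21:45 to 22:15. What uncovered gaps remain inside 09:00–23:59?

The merged coverage is 09:15–12:45, 14:30–17:25, 19:45–23:50.
Uncovered inside 09:00–23:59: 09:00–09:15, 12:45–14:30, 17:25–19:45, 23:50–23:59.

09:00–09:15, 12:45–14:30, 17:25–19:45, 23:50–23:59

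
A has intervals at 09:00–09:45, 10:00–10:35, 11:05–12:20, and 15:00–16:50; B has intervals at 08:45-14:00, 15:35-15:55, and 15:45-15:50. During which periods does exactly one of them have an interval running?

08:45–09:00, 09:45–10:00, 10:35–11:05, 12:20–14:00, 15:00–15:35, 15:55–16:50

Merge the second list: 08:45–14:00, 15:35–15:55.
A \ B = 15:00–15:35, 15:55–16:50.
B \ A = 08:45–09:00, 09:45–10:00, 10:35–11:05, 12:20–14:00.
Union of the two gives the symmetric difference.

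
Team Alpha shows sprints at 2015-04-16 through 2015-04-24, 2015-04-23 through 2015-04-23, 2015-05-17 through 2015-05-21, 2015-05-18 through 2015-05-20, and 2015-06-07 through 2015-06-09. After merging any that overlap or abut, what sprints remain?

2015-04-23 through 2015-04-23 overlaps/touches 2015-04-16 through 2015-04-24 → extend to 2015-04-16 through 2015-04-24.
2015-05-17 through 2015-05-21 is disjoint → start new block.
2015-05-18 through 2015-05-20 overlaps/touches 2015-05-17 through 2015-05-21 → extend to 2015-05-17 through 2015-05-21.
2015-06-07 through 2015-06-09 is disjoint → start new block.

2015-04-16 through 2015-04-24, 2015-05-17 through 2015-05-21, 2015-06-07 through 2015-06-09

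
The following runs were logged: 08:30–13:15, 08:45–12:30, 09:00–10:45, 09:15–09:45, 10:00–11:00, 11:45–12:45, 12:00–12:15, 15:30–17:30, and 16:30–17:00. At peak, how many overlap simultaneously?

4

At 09:15, 4 of the intervals are simultaneously active.
No point has more.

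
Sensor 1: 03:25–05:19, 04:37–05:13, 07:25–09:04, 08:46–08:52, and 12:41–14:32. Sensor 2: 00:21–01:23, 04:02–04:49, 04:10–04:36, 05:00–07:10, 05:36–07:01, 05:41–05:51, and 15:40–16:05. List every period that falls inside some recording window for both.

04:02–04:49, 05:00–05:19

First set merges to 03:25–05:19, 07:25–09:04, 12:41–14:32.
Second set merges to 00:21–01:23, 04:02–04:49, 05:00–07:10, 15:40–16:05.
03:25–05:19 overlaps B on 04:02–04:49, 05:00–05:19.
07:25–09:04 falls entirely outside B.
12:41–14:32 falls entirely outside B.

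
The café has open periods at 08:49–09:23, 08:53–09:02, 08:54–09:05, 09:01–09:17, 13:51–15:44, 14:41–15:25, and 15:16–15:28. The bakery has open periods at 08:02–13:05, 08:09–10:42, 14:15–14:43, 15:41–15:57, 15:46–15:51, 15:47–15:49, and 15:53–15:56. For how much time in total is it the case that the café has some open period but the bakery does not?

1 h 22 min

A, merged: 08:49–09:23, 13:51–15:44.
B, merged: 08:02–13:05, 14:15–14:43, 15:41–15:57.
A \ B = 13:51–14:15, 14:43–15:41.
Total: 24 min + 58 min = 1 h 22 min.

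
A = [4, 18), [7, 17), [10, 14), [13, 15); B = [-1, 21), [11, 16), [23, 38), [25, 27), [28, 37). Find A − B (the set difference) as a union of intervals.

none

Merge the first list: [4, 18).
Merge the second list: [-1, 21), [23, 38).
[4, 18): fully covered by B → removed.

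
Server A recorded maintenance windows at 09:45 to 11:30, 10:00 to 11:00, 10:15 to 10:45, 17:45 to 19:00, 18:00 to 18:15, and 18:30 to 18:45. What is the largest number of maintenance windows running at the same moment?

Sweep endpoints in order; track running count of active intervals.
Peak of 3 reached at 10:15.

3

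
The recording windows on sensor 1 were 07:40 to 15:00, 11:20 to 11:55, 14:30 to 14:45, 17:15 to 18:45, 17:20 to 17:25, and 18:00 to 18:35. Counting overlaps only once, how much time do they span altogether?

Merged: 07:40–15:00, 17:15–18:45.
Lengths: 7 h 20 min + 1 h 30 min = 8 h 50 min.

8 h 50 min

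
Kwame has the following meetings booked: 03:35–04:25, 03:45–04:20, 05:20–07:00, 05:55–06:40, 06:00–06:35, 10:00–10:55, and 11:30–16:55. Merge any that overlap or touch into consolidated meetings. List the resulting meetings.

03:35–04:25, 05:20–07:00, 10:00–10:55, 11:30–16:55

03:45–04:20 overlaps/touches 03:35–04:25 → extend to 03:35–04:25.
05:20–07:00 is disjoint → start new block.
05:55–06:40 overlaps/touches 05:20–07:00 → extend to 05:20–07:00.
06:00–06:35 overlaps/touches 05:20–07:00 → extend to 05:20–07:00.
10:00–10:55 is disjoint → start new block.
11:30–16:55 is disjoint → start new block.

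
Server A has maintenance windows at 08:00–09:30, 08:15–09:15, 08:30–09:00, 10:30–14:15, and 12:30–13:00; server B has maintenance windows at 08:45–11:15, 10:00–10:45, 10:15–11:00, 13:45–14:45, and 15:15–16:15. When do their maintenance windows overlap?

08:45–09:30, 10:30–11:15, 13:45–14:15

First set merges to 08:00–09:30, 10:30–14:15.
Second set merges to 08:45–11:15, 13:45–14:45, 15:15–16:15.
08:00–09:30 overlaps B on 08:45–09:30.
10:30–14:15 overlaps B on 10:30–11:15, 13:45–14:15.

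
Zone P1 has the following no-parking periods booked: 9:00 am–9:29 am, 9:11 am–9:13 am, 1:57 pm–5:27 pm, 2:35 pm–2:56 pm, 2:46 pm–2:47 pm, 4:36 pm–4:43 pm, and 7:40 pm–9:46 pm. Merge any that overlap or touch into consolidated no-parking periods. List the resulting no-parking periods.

9:11 am–9:13 am overlaps/touches 9:00 am–9:29 am → extend to 9:00 am–9:29 am.
1:57 pm–5:27 pm is disjoint → start new block.
2:35 pm–2:56 pm overlaps/touches 1:57 pm–5:27 pm → extend to 1:57 pm–5:27 pm.
2:46 pm–2:47 pm overlaps/touches 1:57 pm–5:27 pm → extend to 1:57 pm–5:27 pm.
4:36 pm–4:43 pm overlaps/touches 1:57 pm–5:27 pm → extend to 1:57 pm–5:27 pm.
7:40 pm–9:46 pm is disjoint → start new block.

9:00 am–9:29 am, 1:57 pm–5:27 pm, 7:40 pm–9:46 pm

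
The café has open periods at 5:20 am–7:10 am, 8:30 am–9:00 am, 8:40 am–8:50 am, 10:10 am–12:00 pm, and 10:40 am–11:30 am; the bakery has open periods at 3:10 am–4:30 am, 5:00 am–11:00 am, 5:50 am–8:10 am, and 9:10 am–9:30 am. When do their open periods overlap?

5:20 am-7:10 am, 8:30 am-9:00 am, 10:10 am-11:00 am

First set merges to 5:20 am-7:10 am, 8:30 am-9:00 am, 10:10 am-12:00 pm.
Second set merges to 3:10 am-4:30 am, 5:00 am-11:00 am.
5:20 am-7:10 am ∩ B → 5:20 am-7:10 am.
8:30 am-9:00 am ∩ B → 8:30 am-9:00 am.
10:10 am-12:00 pm ∩ B → 10:10 am-11:00 am.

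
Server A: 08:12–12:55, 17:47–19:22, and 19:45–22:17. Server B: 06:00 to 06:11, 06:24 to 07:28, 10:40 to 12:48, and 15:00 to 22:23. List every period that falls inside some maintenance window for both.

08:12–12:55 ∩ B → 10:40–12:48.
17:47–19:22 ∩ B → 17:47–19:22.
19:45–22:17 ∩ B → 19:45–22:17.

10:40–12:48, 17:47–19:22, 19:45–22:17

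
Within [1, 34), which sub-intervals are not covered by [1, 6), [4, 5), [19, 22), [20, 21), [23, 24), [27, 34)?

Covered (merged): [1, 6), [19, 22), [23, 24), [27, 34).
Complement within [1, 34): [6, 19), [22, 23), [24, 27).

[6, 19) ∪ [22, 23) ∪ [24, 27)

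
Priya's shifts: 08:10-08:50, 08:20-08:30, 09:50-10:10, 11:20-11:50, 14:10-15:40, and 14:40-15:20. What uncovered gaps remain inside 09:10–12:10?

09:10-09:50, 10:10-11:20, 11:50-12:10

The merged coverage is 08:10-08:50, 09:50-10:10, 11:20-11:50, 14:10-15:40.
Uncovered inside 09:10-12:10: 09:10-09:50, 10:10-11:20, 11:50-12:10.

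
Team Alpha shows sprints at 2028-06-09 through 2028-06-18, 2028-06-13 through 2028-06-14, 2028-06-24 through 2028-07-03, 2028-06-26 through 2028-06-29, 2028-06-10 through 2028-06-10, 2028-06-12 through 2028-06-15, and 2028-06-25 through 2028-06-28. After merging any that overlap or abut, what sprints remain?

2028-06-09 through 2028-06-18, 2028-06-24 through 2028-07-03

Sort by start: 2028-06-09 through 2028-06-18, 2028-06-10 through 2028-06-10, 2028-06-12 through 2028-06-15, 2028-06-13 through 2028-06-14, 2028-06-24 through 2028-07-03, 2028-06-25 through 2028-06-28, 2028-06-26 through 2028-06-29.
2028-06-10 through 2028-06-10 overlaps/touches 2028-06-09 through 2028-06-18 → extend to 2028-06-09 through 2028-06-18.
2028-06-12 through 2028-06-15 overlaps/touches 2028-06-09 through 2028-06-18 → extend to 2028-06-09 through 2028-06-18.
2028-06-13 through 2028-06-14 overlaps/touches 2028-06-09 through 2028-06-18 → extend to 2028-06-09 through 2028-06-18.
2028-06-24 through 2028-07-03 is disjoint → start new block.
2028-06-25 through 2028-06-28 overlaps/touches 2028-06-24 through 2028-07-03 → extend to 2028-06-24 through 2028-07-03.
2028-06-26 through 2028-06-29 overlaps/touches 2028-06-24 through 2028-07-03 → extend to 2028-06-24 through 2028-07-03.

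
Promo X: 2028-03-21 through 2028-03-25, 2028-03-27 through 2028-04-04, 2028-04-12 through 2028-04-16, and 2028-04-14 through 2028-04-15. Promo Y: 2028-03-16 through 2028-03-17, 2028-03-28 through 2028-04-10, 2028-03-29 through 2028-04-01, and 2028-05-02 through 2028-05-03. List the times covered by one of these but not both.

A, merged: 2028-03-21 through 2028-03-25, 2028-03-27 through 2028-04-04, 2028-04-12 through 2028-04-16.
B, merged: 2028-03-16 through 2028-03-17, 2028-03-28 through 2028-04-10, 2028-05-02 through 2028-05-03.
Only in the first: 2028-03-21 through 2028-03-25, 2028-03-27 through 2028-03-27, 2028-04-12 through 2028-04-16.
Only in the second: 2028-03-16 through 2028-03-17, 2028-04-05 through 2028-04-10, 2028-05-02 through 2028-05-03.
Together these are the periods covered by exactly one.

2028-03-16 through 2028-03-17, 2028-03-21 through 2028-03-25, 2028-03-27 through 2028-03-27, 2028-04-05 through 2028-04-10, 2028-04-12 through 2028-04-16, 2028-05-02 through 2028-05-03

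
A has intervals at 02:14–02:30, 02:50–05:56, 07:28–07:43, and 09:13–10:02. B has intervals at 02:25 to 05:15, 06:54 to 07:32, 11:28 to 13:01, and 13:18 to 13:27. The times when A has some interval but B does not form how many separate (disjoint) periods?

4

A \ B = 02:14-02:25, 05:15-05:56, 07:32-07:43, 09:13-10:02.
That is 4 disjoint pieces.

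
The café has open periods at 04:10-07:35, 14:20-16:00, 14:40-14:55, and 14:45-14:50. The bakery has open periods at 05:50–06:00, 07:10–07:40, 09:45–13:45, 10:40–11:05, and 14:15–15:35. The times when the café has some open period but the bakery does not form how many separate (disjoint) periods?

3

A, merged: 04:10–07:35, 14:20–16:00.
B, merged: 05:50–06:00, 07:10–07:40, 09:45–13:45, 14:15–15:35.
A \ B = 04:10–05:50, 06:00–07:10, 15:35–16:00.
That is 3 disjoint pieces.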